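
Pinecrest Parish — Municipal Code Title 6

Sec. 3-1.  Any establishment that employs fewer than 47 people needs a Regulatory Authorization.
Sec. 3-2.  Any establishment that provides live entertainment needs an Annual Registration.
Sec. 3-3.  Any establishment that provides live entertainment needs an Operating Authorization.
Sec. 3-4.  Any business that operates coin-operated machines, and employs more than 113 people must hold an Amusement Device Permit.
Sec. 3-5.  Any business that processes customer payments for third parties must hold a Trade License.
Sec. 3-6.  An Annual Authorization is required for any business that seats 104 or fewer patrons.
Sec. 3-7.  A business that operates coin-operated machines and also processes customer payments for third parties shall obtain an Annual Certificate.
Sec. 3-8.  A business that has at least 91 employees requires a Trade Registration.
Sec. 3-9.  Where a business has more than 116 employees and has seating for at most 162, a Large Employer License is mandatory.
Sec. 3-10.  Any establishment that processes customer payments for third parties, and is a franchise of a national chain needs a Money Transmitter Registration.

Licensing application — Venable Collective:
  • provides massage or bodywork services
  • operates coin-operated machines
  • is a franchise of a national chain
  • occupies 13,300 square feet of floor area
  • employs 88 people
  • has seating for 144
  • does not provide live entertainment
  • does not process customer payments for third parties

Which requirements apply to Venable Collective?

None

Sec. 3-1. employees 88 ≥ 47 → Regulatory Authorization not required.
Sec. 3-2. does not provide live entertainment → Annual Registration not required.
Sec. 3-3. does not provide live entertainment → Operating Authorization not required.
Sec. 3-4. operates coin-operated machines; employees 88 ≤ 113 → Amusement Device Permit not required.
Sec. 3-5. does not process customer payments for third parties → Trade License not required.
Sec. 3-6. seating 144 > 104 → Annual Authorization not required.
Sec. 3-7. operates coin-operated machines; does not process customer payments for third parties → Annual Certificate not required.
Sec. 3-8. employees 88 < 91 → Trade Registration not required.
Sec. 3-9. employees 88 ≤ 116; seating 144 ≤ 162 → Large Employer License not required.
Sec. 3-10. does not process customer payments for third parties; is a franchise of a national chain → Money Transmitter Registration not required.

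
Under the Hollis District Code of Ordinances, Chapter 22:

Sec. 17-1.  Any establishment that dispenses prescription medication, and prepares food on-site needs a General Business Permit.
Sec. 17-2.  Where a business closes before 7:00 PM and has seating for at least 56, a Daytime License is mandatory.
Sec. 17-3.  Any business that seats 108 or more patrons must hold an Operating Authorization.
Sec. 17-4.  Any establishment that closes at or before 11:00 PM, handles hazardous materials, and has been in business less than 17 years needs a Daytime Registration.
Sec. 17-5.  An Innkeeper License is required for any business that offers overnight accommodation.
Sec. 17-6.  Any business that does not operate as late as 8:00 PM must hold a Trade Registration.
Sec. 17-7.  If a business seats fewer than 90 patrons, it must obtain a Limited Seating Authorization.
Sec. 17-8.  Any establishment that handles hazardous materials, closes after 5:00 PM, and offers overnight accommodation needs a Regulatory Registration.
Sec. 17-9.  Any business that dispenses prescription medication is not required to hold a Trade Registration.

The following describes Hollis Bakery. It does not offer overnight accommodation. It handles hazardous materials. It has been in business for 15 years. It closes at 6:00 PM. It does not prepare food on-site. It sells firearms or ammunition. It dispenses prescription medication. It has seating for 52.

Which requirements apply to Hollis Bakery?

Sec. 17-1. dispenses prescription medication; does not prepare food on-site → General Business Permit not required.
Sec. 17-2. closes 6:00 PM, at/before 7:00 PM; seating 52 < 56 → Daytime License not required.
Sec. 17-3. seating 52 < 108 → Operating Authorization not required.
Sec. 17-4. closes 6:00 PM, at/before 11:00 PM; handles hazardous materials; years in business 15 < 17 → Daytime Registration required.
Sec. 17-5. does not offer overnight accommodation → Innkeeper License not required.
Sec. 17-6. closes 6:00 PM, at/before 8:00 PM → Trade Registration required.
Sec. 17-7. seating 52 < 90 → Limited Seating Authorization required.
Sec. 17-8. handles hazardous materials; closes 6:00 PM, after 5:00 PM; does not offer overnight accommodation → Regulatory Registration not required.
Sec. 17-9. dispenses prescription medication → exempt from Trade Registration.

Daytime Registration, Limited Seating Authorization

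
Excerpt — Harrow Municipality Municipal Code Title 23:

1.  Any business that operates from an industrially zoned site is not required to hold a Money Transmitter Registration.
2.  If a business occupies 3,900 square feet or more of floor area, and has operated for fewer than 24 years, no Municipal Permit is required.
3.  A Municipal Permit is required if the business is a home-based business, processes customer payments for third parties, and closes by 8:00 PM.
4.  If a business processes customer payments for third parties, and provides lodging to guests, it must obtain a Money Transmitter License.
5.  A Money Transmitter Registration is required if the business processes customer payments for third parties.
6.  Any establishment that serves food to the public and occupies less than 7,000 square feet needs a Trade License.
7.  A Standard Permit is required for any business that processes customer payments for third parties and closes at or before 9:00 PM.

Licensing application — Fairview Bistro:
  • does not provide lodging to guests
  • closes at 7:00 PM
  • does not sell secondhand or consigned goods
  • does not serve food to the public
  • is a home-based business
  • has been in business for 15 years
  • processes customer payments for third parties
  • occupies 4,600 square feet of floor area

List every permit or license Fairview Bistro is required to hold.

Money Transmitter Registration, Standard Permit

1. is a home-based business (not: operates from an industrially zoned site) → Money Transmitter Registration exemption does not apply.
2. floor area 4,600 square feet ≥ 3,900 square feet; years in business 15 < 24 → exempt from Municipal Permit.
3. is a home-based business; processes customer payments for third parties; closes 7:00 PM, at/before 8:00 PM → Municipal Permit required.
4. processes customer payments for third parties; does not provide lodging to guests → Money Transmitter License not required.
5. processes customer payments for third parties → Money Transmitter Registration required.
6. does not serve food to the public; floor area 4,600 square feet < 7,000 square feet → Trade License not required.
7. processes customer payments for third parties; closes 7:00 PM, at/before 9:00 PM → Standard Permit required.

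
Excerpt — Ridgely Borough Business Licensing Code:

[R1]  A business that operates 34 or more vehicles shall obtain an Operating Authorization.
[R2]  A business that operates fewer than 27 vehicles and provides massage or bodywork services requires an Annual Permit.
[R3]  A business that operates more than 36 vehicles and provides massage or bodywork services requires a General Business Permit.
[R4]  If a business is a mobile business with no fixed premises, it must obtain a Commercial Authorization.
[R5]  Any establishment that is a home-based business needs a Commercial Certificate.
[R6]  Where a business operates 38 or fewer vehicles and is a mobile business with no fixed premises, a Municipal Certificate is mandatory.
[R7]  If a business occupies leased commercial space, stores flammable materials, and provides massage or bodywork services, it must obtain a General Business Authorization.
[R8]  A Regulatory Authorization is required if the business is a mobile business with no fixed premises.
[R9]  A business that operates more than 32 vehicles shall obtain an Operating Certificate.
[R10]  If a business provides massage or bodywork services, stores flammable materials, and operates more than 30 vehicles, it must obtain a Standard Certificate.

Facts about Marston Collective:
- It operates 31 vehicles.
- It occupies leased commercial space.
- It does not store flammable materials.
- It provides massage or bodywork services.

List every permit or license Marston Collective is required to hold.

None

[R1] vehicles 31 < 34 → Operating Authorization not required.
[R2] vehicles 31 ≥ 27; provides massage or bodywork services → Annual Permit not required.
[R3] vehicles 31 ≤ 36; provides massage or bodywork services → General Business Permit not required.
[R4] occupies leased commercial space (not: is a mobile business with no fixed premises) → Commercial Authorization not required.
[R5] occupies leased commercial space (not: is a home-based business) → Commercial Certificate not required.
[R6] vehicles 31 ≤ 38; occupies leased commercial space (not: is a mobile business with no fixed premises) → Municipal Certificate not required.
[R7] occupies leased commercial space; does not store flammable materials; provides massage or bodywork services → General Business Authorization not required.
[R8] occupies leased commercial space (not: is a mobile business with no fixed premises) → Regulatory Authorization not required.
[R9] vehicles 31 ≤ 32 → Operating Certificate not required.
[R10] provides massage or bodywork services; does not store flammable materials; vehicles 31 > 30 → Standard Certificate not required.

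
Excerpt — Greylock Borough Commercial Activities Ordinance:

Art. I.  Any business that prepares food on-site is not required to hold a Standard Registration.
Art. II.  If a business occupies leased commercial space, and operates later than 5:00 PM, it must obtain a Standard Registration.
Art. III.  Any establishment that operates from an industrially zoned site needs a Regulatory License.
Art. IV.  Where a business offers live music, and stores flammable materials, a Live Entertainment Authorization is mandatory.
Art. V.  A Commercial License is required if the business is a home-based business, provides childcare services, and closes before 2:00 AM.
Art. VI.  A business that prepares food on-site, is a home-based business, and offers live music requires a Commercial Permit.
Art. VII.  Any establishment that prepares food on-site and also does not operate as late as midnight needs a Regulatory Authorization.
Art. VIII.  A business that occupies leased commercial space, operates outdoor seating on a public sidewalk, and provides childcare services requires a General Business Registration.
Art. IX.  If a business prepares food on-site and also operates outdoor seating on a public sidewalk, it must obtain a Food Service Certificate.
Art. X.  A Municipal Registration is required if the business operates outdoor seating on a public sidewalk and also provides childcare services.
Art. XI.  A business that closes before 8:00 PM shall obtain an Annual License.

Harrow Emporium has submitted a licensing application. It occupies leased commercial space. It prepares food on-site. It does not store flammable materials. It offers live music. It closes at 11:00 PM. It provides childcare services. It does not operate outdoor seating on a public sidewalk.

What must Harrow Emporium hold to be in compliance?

Regulatory Authorization

Art. I. prepares food on-site → exempt from Standard Registration.
Art. II. occupies leased commercial space; closes 11:00 PM, after 5:00 PM → Standard Registration required.
Art. III. occupies leased commercial space (not: operates from an industrially zoned site) → Regulatory License not required.
Art. IV. offers live music; does not store flammable materials → Live Entertainment Authorization not required.
Art. V. occupies leased commercial space (not: is a home-based business); provides childcare services; closes 11:00 PM, at/before 2:00 AM → Commercial License not required.
Art. VI. prepares food on-site; occupies leased commercial space (not: is a home-based business); offers live music → Commercial Permit not required.
Art. VII. prepares food on-site; closes 11:00 PM, at/before midnight → Regulatory Authorization required.
Art. VIII. occupies leased commercial space; does not operate outdoor seating on a public sidewalk; provides childcare services → General Business Registration not required.
Art. IX. prepares food on-site; does not operate outdoor seating on a public sidewalk → Food Service Certificate not required.
Art. X. does not operate outdoor seating on a public sidewalk; provides childcare services → Municipal Registration not required.
Art. XI. closes 11:00 PM, after 8:00 PM → Annual License not required.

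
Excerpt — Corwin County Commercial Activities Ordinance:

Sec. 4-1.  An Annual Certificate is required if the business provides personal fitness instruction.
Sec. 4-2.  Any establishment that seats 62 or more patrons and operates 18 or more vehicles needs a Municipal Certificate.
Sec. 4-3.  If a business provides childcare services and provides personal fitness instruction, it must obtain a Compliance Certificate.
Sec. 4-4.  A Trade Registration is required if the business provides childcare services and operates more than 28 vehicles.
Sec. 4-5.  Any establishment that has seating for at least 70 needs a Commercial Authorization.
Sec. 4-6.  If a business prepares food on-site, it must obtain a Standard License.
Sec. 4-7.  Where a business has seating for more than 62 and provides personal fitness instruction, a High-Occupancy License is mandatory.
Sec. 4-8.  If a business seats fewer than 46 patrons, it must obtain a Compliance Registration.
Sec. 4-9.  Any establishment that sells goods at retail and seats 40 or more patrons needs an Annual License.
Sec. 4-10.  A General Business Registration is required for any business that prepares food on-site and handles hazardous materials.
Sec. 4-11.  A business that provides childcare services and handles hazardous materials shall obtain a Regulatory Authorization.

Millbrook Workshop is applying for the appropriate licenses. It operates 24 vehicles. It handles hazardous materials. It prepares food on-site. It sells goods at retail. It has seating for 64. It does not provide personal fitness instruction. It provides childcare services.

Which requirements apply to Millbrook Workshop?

Sec. 4-1. does not provide personal fitness instruction → Annual Certificate not required.
Sec. 4-2. seating 64 ≥ 62; vehicles 24 ≥ 18 → Municipal Certificate required.
Sec. 4-3. provides childcare services; does not provide personal fitness instruction → Compliance Certificate not required.
Sec. 4-4. provides childcare services; vehicles 24 ≤ 28 → Trade Registration not required.
Sec. 4-5. seating 64 < 70 → Commercial Authorization not required.
Sec. 4-6. prepares food on-site → Standard License required.
Sec. 4-7. seating 64 > 62; does not provide personal fitness instruction → High-Occupancy License not required.
Sec. 4-8. seating 64 ≥ 46 → Compliance Registration not required.
Sec. 4-9. sells goods at retail; seating 64 ≥ 40 → Annual License required.
Sec. 4-10. prepares food on-site; handles hazardous materials → General Business Registration required.
Sec. 4-11. provides childcare services; handles hazardous materials → Regulatory Authorization required.

Annual License, General Business Registration, Municipal Certificate, Regulatory Authorization, Standard License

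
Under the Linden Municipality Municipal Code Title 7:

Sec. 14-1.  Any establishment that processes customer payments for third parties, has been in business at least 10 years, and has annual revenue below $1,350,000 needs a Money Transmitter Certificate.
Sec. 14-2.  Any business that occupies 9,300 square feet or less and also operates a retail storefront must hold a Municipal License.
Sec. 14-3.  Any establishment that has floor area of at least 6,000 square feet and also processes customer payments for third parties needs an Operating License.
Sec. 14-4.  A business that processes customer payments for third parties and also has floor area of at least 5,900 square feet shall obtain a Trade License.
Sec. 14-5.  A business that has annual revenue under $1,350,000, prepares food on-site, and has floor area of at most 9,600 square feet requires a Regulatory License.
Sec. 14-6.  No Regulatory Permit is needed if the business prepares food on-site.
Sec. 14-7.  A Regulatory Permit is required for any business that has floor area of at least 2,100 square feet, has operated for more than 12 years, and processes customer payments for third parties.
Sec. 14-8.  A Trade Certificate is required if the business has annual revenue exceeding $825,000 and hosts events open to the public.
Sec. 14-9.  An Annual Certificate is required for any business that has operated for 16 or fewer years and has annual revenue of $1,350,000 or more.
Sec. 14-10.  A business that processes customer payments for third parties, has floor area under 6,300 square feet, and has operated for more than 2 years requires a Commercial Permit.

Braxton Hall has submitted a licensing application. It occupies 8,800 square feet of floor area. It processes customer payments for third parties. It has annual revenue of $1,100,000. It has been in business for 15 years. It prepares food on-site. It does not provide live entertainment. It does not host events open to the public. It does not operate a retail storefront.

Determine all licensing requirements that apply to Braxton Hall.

Sec. 14-1. processes customer payments for third parties; years in business 15 ≥ 10; revenue $1,100,000 < $1,350,000 → Money Transmitter Certificate required.
Sec. 14-2. floor area 8,800 square feet ≤ 9,300 square feet; does not operate a retail storefront → Municipal License not required.
Sec. 14-3. floor area 8,800 square feet ≥ 6,000 square feet; processes customer payments for third parties → Operating License required.
Sec. 14-4. processes customer payments for third parties; floor area 8,800 square feet ≥ 5,900 square feet → Trade License required.
Sec. 14-5. revenue $1,100,000 < $1,350,000; prepares food on-site; floor area 8,800 square feet ≤ 9,600 square feet → Regulatory License required.
Sec. 14-6. prepares food on-site → exempt from Regulatory Permit.
Sec. 14-7. floor area 8,800 square feet ≥ 2,100 square feet; years in business 15 > 12; processes customer payments for third parties → Regulatory Permit required.
Sec. 14-8. revenue $1,100,000 > $825,000; does not host events open to the public → Trade Certificate not required.
Sec. 14-9. years in business 15 ≤ 16; revenue $1,100,000 < $1,350,000 → Annual Certificate not required.
Sec. 14-10. processes customer payments for third parties; floor area 8,800 square feet ≥ 6,300 square feet; years in business 15 > 2 → Commercial Permit not required.

Money Transmitter Certificate, Operating License, Regulatory License, Trade License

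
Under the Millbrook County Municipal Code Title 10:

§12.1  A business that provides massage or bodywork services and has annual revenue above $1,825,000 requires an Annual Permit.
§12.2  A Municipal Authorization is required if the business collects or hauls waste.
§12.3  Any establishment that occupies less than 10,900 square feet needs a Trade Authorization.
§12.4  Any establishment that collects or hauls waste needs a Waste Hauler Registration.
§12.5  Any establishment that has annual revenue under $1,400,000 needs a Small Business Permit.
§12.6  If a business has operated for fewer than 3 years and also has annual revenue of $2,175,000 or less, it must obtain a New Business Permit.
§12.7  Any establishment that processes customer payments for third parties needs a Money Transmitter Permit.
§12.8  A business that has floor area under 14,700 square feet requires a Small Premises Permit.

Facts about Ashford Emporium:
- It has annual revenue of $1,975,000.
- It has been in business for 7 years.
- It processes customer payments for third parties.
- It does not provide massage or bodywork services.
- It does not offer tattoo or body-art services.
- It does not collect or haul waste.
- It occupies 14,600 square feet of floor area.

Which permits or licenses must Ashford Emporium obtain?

Money Transmitter Permit, Small Premises Permit

§12.1 does not provide massage or bodywork services; revenue $1,975,000 > $1,825,000 → Annual Permit not required.
§12.2 does not collect or haul waste → Municipal Authorization not required.
§12.3 floor area 14,600 square feet ≥ 10,900 square feet → Trade Authorization not required.
§12.4 does not collect or haul waste → Waste Hauler Registration not required.
§12.5 revenue $1,975,000 ≥ $1,400,000 → Small Business Permit not required.
§12.6 years in business 7 ≥ 3; revenue $1,975,000 ≤ $2,175,000 → New Business Permit not required.
§12.7 processes customer payments for third parties → Money Transmitter Permit required.
§12.8 floor area 14,600 square feet < 14,700 square feet → Small Premises Permit required.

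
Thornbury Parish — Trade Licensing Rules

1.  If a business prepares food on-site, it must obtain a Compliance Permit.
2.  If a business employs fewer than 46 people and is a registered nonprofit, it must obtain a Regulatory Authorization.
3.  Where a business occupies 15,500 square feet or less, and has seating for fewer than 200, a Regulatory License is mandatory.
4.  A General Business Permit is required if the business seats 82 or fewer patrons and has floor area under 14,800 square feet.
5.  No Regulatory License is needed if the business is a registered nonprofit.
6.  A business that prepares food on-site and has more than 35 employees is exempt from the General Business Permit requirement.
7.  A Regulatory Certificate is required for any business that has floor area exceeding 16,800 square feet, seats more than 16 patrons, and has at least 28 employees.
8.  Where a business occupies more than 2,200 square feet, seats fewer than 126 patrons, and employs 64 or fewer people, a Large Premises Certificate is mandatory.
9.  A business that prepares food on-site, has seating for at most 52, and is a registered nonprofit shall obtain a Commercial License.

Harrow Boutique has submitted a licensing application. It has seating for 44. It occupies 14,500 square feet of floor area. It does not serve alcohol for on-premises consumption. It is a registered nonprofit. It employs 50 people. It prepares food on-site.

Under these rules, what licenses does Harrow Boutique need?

Commercial License, Compliance Permit, Large Premises Certificate

1. prepares food on-site → Compliance Permit required.
2. employees 50 ≥ 46; is a registered nonprofit → Regulatory Authorization not required.
3. floor area 14,500 square feet ≤ 15,500 square feet; seating 44 < 200 → Regulatory License required.
4. seating 44 ≤ 82; floor area 14,500 square feet < 14,800 square feet → General Business Permit required.
5. is a registered nonprofit → exempt from Regulatory License.
6. prepares food on-site; employees 50 > 35 → exempt from General Business Permit.
7. floor area 14,500 square feet ≤ 16,800 square feet; seating 44 > 16; employees 50 ≥ 28 → Regulatory Certificate not required.
8. floor area 14,500 square feet > 2,200 square feet; seating 44 < 126; employees 50 ≤ 64 → Large Premises Certificate required.
9. prepares food on-site; seating 44 ≤ 52; is a registered nonprofit → Commercial License required.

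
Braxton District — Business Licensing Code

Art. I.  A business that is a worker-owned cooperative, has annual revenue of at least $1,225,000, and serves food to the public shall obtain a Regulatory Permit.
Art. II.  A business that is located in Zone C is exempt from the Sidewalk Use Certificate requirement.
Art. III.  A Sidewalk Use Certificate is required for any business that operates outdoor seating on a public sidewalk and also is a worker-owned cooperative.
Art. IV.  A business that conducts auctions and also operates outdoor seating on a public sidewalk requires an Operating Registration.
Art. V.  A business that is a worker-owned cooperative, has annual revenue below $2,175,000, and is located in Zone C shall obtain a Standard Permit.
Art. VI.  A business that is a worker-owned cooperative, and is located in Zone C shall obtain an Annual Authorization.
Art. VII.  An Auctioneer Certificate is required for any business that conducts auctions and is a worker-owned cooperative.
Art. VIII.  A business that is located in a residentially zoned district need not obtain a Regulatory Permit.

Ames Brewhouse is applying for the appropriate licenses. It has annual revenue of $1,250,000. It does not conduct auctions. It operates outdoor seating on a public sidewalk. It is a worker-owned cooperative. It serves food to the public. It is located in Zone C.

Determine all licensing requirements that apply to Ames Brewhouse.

Annual Authorization, Regulatory Permit, Standard Permit

Art. I. is a worker-owned cooperative; revenue $1,250,000 ≥ $1,225,000; serves food to the public → Regulatory Permit required.
Art. II. is located in Zone C → exempt from Sidewalk Use Certificate.
Art. III. operates outdoor seating on a public sidewalk; is a worker-owned cooperative → Sidewalk Use Certificate required.
Art. IV. does not conduct auctions; operates outdoor seating on a public sidewalk → Operating Registration not required.
Art. V. is a worker-owned cooperative; revenue $1,250,000 < $2,175,000; is located in Zone C → Standard Permit required.
Art. VI. is a worker-owned cooperative; is located in Zone C → Annual Authorization required.
Art. VII. does not conduct auctions; is a worker-owned cooperative → Auctioneer Certificate not required.
Art. VIII. is located in Zone C (not: is located in a residentially zoned district) → Regulatory Permit exemption does not apply.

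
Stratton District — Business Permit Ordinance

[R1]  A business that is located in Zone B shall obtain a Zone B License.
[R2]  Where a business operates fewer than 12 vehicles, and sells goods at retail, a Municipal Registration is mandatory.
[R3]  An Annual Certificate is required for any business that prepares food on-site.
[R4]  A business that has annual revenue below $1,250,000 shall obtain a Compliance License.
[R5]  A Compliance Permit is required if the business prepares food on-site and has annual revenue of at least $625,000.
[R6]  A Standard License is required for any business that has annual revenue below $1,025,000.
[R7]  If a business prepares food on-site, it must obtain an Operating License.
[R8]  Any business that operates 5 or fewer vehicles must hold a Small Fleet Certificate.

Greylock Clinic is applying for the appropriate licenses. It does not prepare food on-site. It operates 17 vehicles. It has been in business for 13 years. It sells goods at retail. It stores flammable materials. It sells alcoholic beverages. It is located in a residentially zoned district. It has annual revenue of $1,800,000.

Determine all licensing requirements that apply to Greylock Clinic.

None

[R1] is located in a residentially zoned district (not: is located in Zone B) → Zone B License not required.
[R2] vehicles 17 ≥ 12; sells goods at retail → Municipal Registration not required.
[R3] does not prepare food on-site → Annual Certificate not required.
[R4] revenue $1,800,000 ≥ $1,250,000 → Compliance License not required.
[R5] does not prepare food on-site; revenue $1,800,000 ≥ $625,000 → Compliance Permit not required.
[R6] revenue $1,800,000 ≥ $1,025,000 → Standard License not required.
[R7] does not prepare food on-site → Operating License not required.
[R8] vehicles 17 > 5 → Small Fleet Certificate not required.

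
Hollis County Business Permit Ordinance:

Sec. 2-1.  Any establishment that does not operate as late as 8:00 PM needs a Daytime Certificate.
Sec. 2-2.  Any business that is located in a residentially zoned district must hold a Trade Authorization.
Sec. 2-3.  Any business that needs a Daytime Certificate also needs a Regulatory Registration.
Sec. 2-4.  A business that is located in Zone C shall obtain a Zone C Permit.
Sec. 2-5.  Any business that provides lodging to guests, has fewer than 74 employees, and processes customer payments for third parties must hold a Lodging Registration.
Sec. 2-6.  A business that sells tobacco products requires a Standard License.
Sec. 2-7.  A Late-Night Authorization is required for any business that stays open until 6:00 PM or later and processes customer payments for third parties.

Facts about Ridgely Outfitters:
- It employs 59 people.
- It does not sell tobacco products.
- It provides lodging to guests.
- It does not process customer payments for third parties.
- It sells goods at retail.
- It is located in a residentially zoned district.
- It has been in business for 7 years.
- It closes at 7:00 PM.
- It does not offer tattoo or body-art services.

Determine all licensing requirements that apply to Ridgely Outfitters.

Sec. 2-1. closes 7:00 PM, at/before 8:00 PM → Daytime Certificate required.
Sec. 2-2. is located in a residentially zoned district → Trade Authorization required.
Sec. 2-3. Daytime Certificate is required → Regulatory Registration also required.
Sec. 2-4. is located in a residentially zoned district (not: is located in Zone C) → Zone C Permit not required.
Sec. 2-5. provides lodging to guests; employees 59 < 74; does not process customer payments for third parties → Lodging Registration not required.
Sec. 2-6. does not sell tobacco products → Standard License not required.
Sec. 2-7. closes 7:00 PM, after 6:00 PM; does not process customer payments for third parties → Late-Night Authorization not required.

Daytime Certificate, Regulatory Registration, Trade Authorization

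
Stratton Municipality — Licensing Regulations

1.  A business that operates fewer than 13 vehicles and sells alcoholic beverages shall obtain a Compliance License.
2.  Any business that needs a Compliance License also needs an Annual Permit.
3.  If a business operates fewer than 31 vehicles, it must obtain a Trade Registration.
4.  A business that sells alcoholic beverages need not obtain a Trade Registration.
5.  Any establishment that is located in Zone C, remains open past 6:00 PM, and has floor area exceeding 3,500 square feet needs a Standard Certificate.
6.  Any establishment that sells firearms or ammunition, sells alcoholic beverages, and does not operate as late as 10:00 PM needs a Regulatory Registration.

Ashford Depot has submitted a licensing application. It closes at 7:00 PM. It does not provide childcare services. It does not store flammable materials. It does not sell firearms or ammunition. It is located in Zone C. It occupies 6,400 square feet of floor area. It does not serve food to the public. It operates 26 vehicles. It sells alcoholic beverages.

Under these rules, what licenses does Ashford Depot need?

1. vehicles 26 ≥ 13; sells alcoholic beverages → Compliance License not required.
2. Compliance License is not required → no effect.
3. vehicles 26 < 31 → Trade Registration required.
4. sells alcoholic beverages → exempt from Trade Registration.
5. is located in Zone C; closes 7:00 PM, after 6:00 PM; floor area 6,400 square feet > 3,500 square feet → Standard Certificate required.
6. does not sell firearms or ammunition; sells alcoholic beverages; closes 7:00 PM, at/before 10:00 PM → Regulatory Registration not required.

Standard Certificate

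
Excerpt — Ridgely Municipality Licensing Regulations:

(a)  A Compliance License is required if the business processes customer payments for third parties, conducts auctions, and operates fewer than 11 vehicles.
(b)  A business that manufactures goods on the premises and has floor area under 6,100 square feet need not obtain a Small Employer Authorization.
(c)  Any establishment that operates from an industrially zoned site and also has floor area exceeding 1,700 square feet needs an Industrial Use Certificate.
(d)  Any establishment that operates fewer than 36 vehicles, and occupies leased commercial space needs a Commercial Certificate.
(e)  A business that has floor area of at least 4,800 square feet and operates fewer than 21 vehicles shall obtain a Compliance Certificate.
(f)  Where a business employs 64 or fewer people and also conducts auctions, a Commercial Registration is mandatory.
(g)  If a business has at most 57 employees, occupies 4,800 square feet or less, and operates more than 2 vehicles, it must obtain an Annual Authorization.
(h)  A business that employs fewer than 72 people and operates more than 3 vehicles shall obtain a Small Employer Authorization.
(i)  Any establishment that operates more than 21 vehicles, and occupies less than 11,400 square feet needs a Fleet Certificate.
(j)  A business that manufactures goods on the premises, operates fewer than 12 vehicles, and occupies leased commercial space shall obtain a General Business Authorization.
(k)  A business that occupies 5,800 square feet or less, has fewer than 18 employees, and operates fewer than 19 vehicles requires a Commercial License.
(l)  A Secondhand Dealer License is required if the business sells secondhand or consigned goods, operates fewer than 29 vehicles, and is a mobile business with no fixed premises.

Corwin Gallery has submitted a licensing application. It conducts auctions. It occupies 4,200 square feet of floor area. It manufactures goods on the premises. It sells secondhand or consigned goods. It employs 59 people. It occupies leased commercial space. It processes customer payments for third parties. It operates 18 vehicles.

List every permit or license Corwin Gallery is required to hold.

(a) processes customer payments for third parties; conducts auctions; vehicles 18 ≥ 11 → Compliance License not required.
(b) manufactures goods on the premises; floor area 4,200 square feet < 6,100 square feet → exempt from Small Employer Authorization.
(c) occupies leased commercial space (not: operates from an industrially zoned site); floor area 4,200 square feet > 1,700 square feet → Industrial Use Certificate not required.
(d) vehicles 18 < 36; occupies leased commercial space → Commercial Certificate required.
(e) floor area 4,200 square feet < 4,800 square feet; vehicles 18 < 21 → Compliance Certificate not required.
(f) employees 59 ≤ 64; conducts auctions → Commercial Registration required.
(g) employees 59 > 57; floor area 4,200 square feet ≤ 4,800 square feet; vehicles 18 > 2 → Annual Authorization not required.
(h) employees 59 < 72; vehicles 18 > 3 → Small Employer Authorization required.
(i) vehicles 18 ≤ 21; floor area 4,200 square feet < 11,400 square feet → Fleet Certificate not required.
(j) manufactures goods on the premises; vehicles 18 ≥ 12; occupies leased commercial space → General Business Authorization not required.
(k) floor area 4,200 square feet ≤ 5,800 square feet; employees 59 ≥ 18; vehicles 18 < 19 → Commercial License not required.
(l) sells secondhand or consigned goods; vehicles 18 < 29; occupies leased commercial space (not: is a mobile business with no fixed premises) → Secondhand Dealer License not required.

Commercial Certificate, Commercial Registration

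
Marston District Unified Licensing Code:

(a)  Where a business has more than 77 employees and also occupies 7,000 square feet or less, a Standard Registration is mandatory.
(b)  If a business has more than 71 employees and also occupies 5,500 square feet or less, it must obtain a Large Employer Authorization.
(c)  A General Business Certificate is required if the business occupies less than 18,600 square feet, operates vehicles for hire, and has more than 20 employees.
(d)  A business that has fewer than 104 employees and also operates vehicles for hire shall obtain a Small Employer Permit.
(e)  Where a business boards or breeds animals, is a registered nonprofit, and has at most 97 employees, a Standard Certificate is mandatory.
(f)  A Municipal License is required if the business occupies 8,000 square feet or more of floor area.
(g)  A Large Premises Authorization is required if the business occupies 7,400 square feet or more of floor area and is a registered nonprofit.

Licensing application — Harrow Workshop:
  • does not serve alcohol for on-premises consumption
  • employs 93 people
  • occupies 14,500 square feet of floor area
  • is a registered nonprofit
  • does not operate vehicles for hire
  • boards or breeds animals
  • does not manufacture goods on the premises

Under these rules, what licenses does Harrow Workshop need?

(a) employees 93 > 77; floor area 14,500 square feet > 7,000 square feet → Standard Registration not required.
(b) employees 93 > 71; floor area 14,500 square feet > 5,500 square feet → Large Employer Authorization not required.
(c) floor area 14,500 square feet < 18,600 square feet; does not operate vehicles for hire; employees 93 > 20 → General Business Certificate not required.
(d) employees 93 < 104; does not operate vehicles for hire → Small Employer Permit not required.
(e) boards or breeds animals; is a registered nonprofit; employees 93 ≤ 97 → Standard Certificate required.
(f) floor area 14,500 square feet ≥ 8,000 square feet → Municipal License required.
(g) floor area 14,500 square feet ≥ 7,400 square feet; is a registered nonprofit → Large Premises Authorization required.

Large Premises Authorization, Municipal License, Standard Certificate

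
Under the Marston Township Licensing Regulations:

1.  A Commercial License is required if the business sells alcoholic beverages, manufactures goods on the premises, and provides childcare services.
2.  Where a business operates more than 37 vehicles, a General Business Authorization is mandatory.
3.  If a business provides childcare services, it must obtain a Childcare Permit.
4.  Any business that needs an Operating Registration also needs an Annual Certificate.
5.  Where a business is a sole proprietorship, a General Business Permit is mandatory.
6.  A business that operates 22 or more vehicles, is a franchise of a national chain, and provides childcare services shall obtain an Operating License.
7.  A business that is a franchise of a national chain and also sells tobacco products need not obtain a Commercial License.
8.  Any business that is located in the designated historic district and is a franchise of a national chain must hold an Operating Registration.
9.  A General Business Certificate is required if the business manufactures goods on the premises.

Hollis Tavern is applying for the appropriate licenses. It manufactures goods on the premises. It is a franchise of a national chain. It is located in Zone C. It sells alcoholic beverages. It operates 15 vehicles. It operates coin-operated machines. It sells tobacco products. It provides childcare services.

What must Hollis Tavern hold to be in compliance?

Childcare Permit, General Business Certificate

1. sells alcoholic beverages; manufactures goods on the premises; provides childcare services → Commercial License required.
2. vehicles 15 ≤ 37 → General Business Authorization not required.
3. provides childcare services → Childcare Permit required.
4. Operating Registration is not required → no effect.
5. is a franchise of a national chain (not: is a sole proprietorship) → General Business Permit not required.
6. vehicles 15 < 22; is a franchise of a national chain; provides childcare services → Operating License not required.
7. is a franchise of a national chain; sells tobacco products → exempt from Commercial License.
8. is located in Zone C (not: is located in the designated historic district); is a franchise of a national chain → Operating Registration not required.
9. manufactures goods on the premises → General Business Certificate required.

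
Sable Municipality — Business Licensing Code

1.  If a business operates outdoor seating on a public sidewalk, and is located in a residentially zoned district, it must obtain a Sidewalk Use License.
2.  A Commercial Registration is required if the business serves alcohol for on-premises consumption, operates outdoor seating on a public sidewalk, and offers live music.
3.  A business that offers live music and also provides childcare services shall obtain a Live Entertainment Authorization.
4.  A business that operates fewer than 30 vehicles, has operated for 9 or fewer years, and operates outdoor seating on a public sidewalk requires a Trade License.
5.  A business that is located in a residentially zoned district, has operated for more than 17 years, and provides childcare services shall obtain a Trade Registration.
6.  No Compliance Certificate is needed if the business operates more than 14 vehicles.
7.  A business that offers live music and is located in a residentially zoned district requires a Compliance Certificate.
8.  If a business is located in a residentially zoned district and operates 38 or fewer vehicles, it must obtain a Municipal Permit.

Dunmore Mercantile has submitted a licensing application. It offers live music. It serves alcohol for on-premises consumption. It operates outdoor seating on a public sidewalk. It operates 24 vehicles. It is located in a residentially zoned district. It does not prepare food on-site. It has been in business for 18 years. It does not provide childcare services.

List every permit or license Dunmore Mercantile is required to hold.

1. operates outdoor seating on a public sidewalk; is located in a residentially zoned district → Sidewalk Use License required.
2. serves alcohol for on-premises consumption; operates outdoor seating on a public sidewalk; offers live music → Commercial Registration required.
3. offers live music; does not provide childcare services → Live Entertainment Authorization not required.
4. vehicles 24 < 30; years in business 18 > 9; operates outdoor seating on a public sidewalk → Trade License not required.
5. is located in a residentially zoned district; years in business 18 > 17; does not provide childcare services → Trade Registration not required.
6. vehicles 24 > 14 → exempt from Compliance Certificate.
7. offers live music; is located in a residentially zoned district → Compliance Certificate required.
8. is located in a residentially zoned district; vehicles 24 ≤ 38 → Municipal Permit required.

Commercial Registration, Municipal Permit, Sidewalk Use License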